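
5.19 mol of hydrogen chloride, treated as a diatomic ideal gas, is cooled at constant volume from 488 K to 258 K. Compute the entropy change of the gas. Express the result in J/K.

ΔS = -68.8 J/K

At constant volume, ΔS = nC_V ln(T₂/T₁) with C_V = 5R/2 = 20.79 J mol⁻¹ K⁻¹.
ΔS = 5.19 × 20.79 × ln(258/488) = -68.8 J/K.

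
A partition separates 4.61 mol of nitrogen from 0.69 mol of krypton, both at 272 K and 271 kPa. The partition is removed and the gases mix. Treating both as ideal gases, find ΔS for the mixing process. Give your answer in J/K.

ΔS_mix = 17 J/K

Mole fractions: x_A = 4.61/5.3 = 0.87, x_B = 0.13.
ΔS_mix = −R(n_A ln x_A + n_B ln x_B) = −8.314 × (4.61 ln 0.87 + 0.69 ln 0.13) = 17 J/K.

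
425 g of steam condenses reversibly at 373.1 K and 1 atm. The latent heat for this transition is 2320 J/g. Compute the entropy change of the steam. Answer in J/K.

ΔS = -2640 J/K

Heat released by the substance: Q = −mL = −425 × 2320 = −986000 J.
At constant T, ΔS = Q_rev/T = −986000 / 373.1 = -2640 J/K.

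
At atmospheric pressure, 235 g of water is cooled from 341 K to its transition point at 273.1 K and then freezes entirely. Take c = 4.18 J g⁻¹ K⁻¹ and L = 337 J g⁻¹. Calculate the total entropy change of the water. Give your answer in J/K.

Cooling step: ΔS₁ = m c ln(T_tr/T_i) = 235 × 4.18 × ln(273.1/341) = -218.1 J/K.
Phase change: ΔS₂ = −mL/T_tr = −235 × 337 / 273.1 = -290 J/K.
ΔS_total = (-218.1) + (-290) = -508 J/K.

ΔS = -508 J/K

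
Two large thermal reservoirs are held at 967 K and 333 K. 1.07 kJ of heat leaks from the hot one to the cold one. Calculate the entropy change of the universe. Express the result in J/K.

ΔS_hot = −Q/T_H = −1070/967 = -1.107 J/K and ΔS_cold = +Q/T_C = 1070/333 = 3.213 J/K.
ΔS_total = -1.107 + 3.213 = 2.11 J/K, positive as the second law requires.

ΔS_total = 2.11 J/K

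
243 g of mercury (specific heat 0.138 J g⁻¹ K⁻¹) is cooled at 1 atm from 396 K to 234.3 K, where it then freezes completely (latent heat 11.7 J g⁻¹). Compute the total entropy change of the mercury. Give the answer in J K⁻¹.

ΔS = -29.7 J/K

Cooling step: ΔS₁ = m c ln(T_tr/T_i) = 243 × 0.138 × ln(234.3/396) = -17.6 J/K.
Phase change: ΔS₂ = −mL/T_tr = −243 × 11.7 / 234.3 = -12.13 J/K.
ΔS_total = (-17.6) + (-12.13) = -29.7 J/K.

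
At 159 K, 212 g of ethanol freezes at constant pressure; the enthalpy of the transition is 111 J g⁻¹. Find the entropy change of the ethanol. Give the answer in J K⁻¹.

Heat released by the substance: Q = −mL = −212 × 111 = −23532 J.
At constant T, ΔS = Q_rev/T = −23532 / 159 = -148 J/K.

ΔS = -148 J/K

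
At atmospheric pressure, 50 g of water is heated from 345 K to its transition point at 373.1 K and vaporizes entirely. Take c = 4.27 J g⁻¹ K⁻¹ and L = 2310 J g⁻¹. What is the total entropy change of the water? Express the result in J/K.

ΔS = 326 J/K

Warming step: ΔS₁ = m c ln(T_tr/T_i) = 50 × 4.27 × ln(373.1/345) = 16.72 J/K.
Phase change: ΔS₂ = +mL/T_tr = 50 × 2310 / 373.1 = 309.6 J/K.
ΔS_total = (16.72) + (309.6) = 326 J/K.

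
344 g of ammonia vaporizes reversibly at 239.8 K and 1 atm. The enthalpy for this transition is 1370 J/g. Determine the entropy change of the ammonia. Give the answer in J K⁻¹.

Heat absorbed by the substance: Q = mL = 344 × 1370 = 471280 J.
At constant T, ΔS = Q_rev/T = 471280 / 239.8 = 1970 J/K.

ΔS = 1970 J/K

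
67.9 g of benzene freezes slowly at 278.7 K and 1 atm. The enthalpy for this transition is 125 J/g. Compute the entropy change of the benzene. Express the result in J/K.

ΔS = -30.5 J/K

Heat released by the substance: Q = −mL = −67.9 × 125 = −8487.5 J.
At constant T, ΔS = Q_rev/T = −8487.5 / 278.7 = -30.5 J/K.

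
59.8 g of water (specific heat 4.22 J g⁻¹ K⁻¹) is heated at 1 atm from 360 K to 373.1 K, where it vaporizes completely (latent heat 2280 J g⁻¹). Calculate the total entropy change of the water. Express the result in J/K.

Warming step: ΔS₁ = m c ln(T_tr/T_i) = 59.8 × 4.22 × ln(373.1/360) = 9.02 J/K.
Phase change: ΔS₂ = +mL/T_tr = 59.8 × 2280 / 373.1 = 365.4 J/K.
ΔS_total = (9.02) + (365.4) = 374 J/K.

ΔS = 374 J/K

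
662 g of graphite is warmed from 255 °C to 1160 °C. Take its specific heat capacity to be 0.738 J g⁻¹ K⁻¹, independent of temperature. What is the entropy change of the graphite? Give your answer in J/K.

ΔS = 488 J/K

In kelvin: T₁ = 528.15 K, T₂ = 1433.15 K. ΔS = ∫dQ_rev/T = m c ln(T₂/T₁) = 662 × 0.738 × ln(1433.15/528.15) = 488 J/K.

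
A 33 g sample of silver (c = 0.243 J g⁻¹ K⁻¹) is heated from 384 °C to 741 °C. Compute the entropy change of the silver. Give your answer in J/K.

In kelvin: T₁ = 657.15 K, T₂ = 1014.15 K. ΔS = ∫dQ_rev/T = m c ln(T₂/T₁) = 33 × 0.243 × ln(1014.15/657.15) = 3.48 J/K.

ΔS = 3.48 J/K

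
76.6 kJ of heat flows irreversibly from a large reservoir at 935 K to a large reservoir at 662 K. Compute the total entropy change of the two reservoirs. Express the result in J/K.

ΔS_total = 33.8 J/K

ΔS_hot = −Q/T_H = −76600/935 = -81.93 J/K and ΔS_cold = +Q/T_C = 76600/662 = 115.7 J/K.
ΔS_total = -81.93 + 115.7 = 33.8 J/K, positive as the second law requires.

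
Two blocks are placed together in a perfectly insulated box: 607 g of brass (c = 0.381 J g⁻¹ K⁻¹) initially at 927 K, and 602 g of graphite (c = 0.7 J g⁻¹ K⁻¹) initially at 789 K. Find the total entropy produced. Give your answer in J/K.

ΔS_total = 1.97 J/K

Energy balance: T_f = (m₁c₁T₁ + m₂c₂T₂)/(m₁c₁ + m₂c₂) = 837.9 K.
ΔS₁ = m₁c₁ ln(T_f/T₁) = 231.267 × ln(837.9/927) = -23.37 J/K.
ΔS₂ = m₂c₂ ln(T_f/T₂) = 421.4 × ln(837.9/789) = 25.34 J/K.
ΔS_total = -23.37 + 25.34 = 1.97 J/K.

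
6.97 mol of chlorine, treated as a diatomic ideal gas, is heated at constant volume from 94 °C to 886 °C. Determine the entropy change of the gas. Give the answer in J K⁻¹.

In kelvin: T₁ = 367.15 K, T₂ = 1159.15 K. At constant volume, ΔS = nC_V ln(T₂/T₁) with C_V = 5R/2 = 20.79 J mol⁻¹ K⁻¹.
ΔS = 6.97 × 20.79 × ln(1159.15/367.15) = 167 J/K.

ΔS = 167 J/K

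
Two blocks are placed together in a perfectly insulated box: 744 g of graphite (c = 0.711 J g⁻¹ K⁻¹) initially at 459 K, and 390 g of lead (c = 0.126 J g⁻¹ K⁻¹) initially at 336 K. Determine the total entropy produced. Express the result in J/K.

ΔS_total = 2.01 J/K

Energy balance: T_f = (m₁c₁T₁ + m₂c₂T₂)/(m₁c₁ + m₂c₂) = 448.55 K.
ΔS₁ = m₁c₁ ln(T_f/T₁) = 528.984 × ln(448.55/459) = -12.19 J/K.
ΔS₂ = m₂c₂ ln(T_f/T₂) = 49.14 × ln(448.55/336) = 14.2 J/K.
ΔS_total = -12.19 + 14.2 = 2.01 J/K.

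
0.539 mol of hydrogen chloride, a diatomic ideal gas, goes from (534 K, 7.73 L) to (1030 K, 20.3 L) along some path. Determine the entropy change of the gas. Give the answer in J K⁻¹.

ΔS = 11.7 J/K

Entropy is a state function: ΔS = nC_V ln(T₂/T₁) + nR ln(V₂/V₁), with C_V = 5R/2 = 20.79 J mol⁻¹ K⁻¹ for a diatomic ideal gas.
ΔS = 0.539 × [20.79 × ln(1030/534) + 8.314 × ln(20.3/7.73)] = 11.7 J/K.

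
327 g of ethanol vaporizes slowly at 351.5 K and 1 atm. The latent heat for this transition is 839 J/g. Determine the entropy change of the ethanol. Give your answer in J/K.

ΔS = 781 J/K

Heat absorbed by the substance: Q = mL = 327 × 839 = 274353 J.
At constant T, ΔS = Q_rev/T = 274353 / 351.5 = 781 J/K.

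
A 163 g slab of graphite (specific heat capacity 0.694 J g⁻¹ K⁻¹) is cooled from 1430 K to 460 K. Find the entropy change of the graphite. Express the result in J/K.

ΔS = -128 J/K

ΔS = ∫dQ_rev/T = m c ln(T₂/T₁) = 163 × 0.694 × ln(460/1430) = -128 J/K.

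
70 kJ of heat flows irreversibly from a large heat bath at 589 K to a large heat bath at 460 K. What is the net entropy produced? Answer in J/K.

ΔS_total = 33.3 J/K

ΔS_hot = −Q/T_H = −70000/589 = -118.85 J/K and ΔS_cold = +Q/T_C = 70000/460 = 152.17 J/K.
ΔS_total = -118.85 + 152.17 = 33.3 J/K, positive as the second law requires.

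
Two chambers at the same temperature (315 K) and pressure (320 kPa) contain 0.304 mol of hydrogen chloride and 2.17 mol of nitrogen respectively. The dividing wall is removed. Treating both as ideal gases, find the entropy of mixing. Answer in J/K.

ΔS_mix = 7.66 J/K

Mole fractions: x_A = 0.304/2.47 = 0.123, x_B = 0.877.
ΔS_mix = −R(n_A ln x_A + n_B ln x_B) = −8.314 × (0.304 ln 0.123 + 2.17 ln 0.877) = 7.66 J/K.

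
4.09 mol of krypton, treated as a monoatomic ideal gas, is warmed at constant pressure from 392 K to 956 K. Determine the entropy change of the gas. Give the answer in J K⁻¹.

ΔS = 75.8 J/K

At constant pressure, ΔS = nC_p ln(T₂/T₁) with C_p = 5R/2 = 20.79 J mol⁻¹ K⁻¹.
ΔS = 4.09 × 20.79 × ln(956/392) = 75.8 J/K.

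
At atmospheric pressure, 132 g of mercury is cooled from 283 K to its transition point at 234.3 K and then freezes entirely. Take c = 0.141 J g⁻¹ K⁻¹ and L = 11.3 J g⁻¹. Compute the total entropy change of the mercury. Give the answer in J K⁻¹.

Cooling step: ΔS₁ = m c ln(T_tr/T_i) = 132 × 0.141 × ln(234.3/283) = -3.515 J/K.
Phase change: ΔS₂ = −mL/T_tr = −132 × 11.3 / 234.3 = -6.366 J/K.
ΔS_total = (-3.515) + (-6.366) = -9.88 J/K.

ΔS = -9.88 J/K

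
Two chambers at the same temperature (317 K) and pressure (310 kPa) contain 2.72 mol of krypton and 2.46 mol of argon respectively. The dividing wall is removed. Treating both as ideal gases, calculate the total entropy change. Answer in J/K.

ΔS_mix = 29.8 J/K

Mole fractions: x_A = 2.72/5.18 = 0.525, x_B = 0.475.
ΔS_mix = −R(n_A ln x_A + n_B ln x_B) = −8.314 × (2.72 ln 0.525 + 2.46 ln 0.475) = 29.8 J/K.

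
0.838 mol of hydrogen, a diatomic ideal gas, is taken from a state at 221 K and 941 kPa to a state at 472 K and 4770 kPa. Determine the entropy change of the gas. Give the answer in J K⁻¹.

ΔS = 7.19 J/K

ΔS = nC_p ln(T₂/T₁) − nR ln(P₂/P₁), with C_p = 7R/2 = 29.1 J mol⁻¹ K⁻¹ for a diatomic ideal gas.
ΔS = 0.838 × [29.1 × ln(472/221) − 8.314 × ln(4770/941)] = 7.19 J/K.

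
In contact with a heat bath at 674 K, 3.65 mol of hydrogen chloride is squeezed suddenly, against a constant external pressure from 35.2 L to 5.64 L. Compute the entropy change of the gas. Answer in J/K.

ΔS_gas = -55.6 J/K

Entropy is a state function, so ΔS_gas depends only on the end states.
For an isothermal ideal gas ΔS_gas = nR ln(V₂/V₁) = 3.65 × 8.314 × ln(5.64/35.2) = -55.6 J/K.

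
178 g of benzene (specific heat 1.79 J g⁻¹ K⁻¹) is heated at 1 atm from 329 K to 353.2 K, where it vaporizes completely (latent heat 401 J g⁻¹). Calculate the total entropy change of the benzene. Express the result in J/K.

ΔS = 225 J/K

Warming step: ΔS₁ = m c ln(T_tr/T_i) = 178 × 1.79 × ln(353.2/329) = 22.61 J/K.
Phase change: ΔS₂ = +mL/T_tr = 178 × 401 / 353.2 = 202.1 J/K.
ΔS_total = (22.61) + (202.1) = 225 J/K.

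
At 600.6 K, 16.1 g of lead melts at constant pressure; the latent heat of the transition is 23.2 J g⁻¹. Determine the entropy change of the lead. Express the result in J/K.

Heat absorbed by the substance: Q = mL = 16.1 × 23.2 = 373.52 J.
At constant T, ΔS = Q_rev/T = 373.52 / 600.6 = 0.622 J/K.

ΔS = 0.622 J/K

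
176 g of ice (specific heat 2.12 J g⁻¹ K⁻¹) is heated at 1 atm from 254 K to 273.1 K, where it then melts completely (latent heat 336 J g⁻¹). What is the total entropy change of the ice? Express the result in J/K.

ΔS = 244 J/K

Warming step: ΔS₁ = m c ln(T_tr/T_i) = 176 × 2.12 × ln(273.1/254) = 27.05 J/K.
Phase change: ΔS₂ = +mL/T_tr = 176 × 336 / 273.1 = 216.5 J/K.
ΔS_total = (27.05) + (216.5) = 244 J/K.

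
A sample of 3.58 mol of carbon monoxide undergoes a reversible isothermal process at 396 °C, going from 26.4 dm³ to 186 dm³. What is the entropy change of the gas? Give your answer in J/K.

ΔS_gas = 58.1 J/K

For an isothermal ideal gas ΔS_gas = nR ln(V₂/V₁) = 3.58 × 8.314 × ln(186/26.4) = 58.1 J/K.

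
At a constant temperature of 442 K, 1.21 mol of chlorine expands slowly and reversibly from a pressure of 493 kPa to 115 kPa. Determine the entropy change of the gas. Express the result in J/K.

For an isothermal ideal gas ΔS_gas = nR ln(P₁/P₂) = 1.21 × 8.314 × ln(493/115) = 14.6 J/K.

ΔS_gas = 14.6 J/K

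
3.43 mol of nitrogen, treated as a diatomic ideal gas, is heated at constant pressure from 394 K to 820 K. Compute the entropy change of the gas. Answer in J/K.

ΔS = 73.2 J/K

At constant pressure, ΔS = nC_p ln(T₂/T₁) with C_p = 7R/2 = 29.1 J mol⁻¹ K⁻¹.
ΔS = 3.43 × 29.1 × ln(820/394) = 73.2 J/K.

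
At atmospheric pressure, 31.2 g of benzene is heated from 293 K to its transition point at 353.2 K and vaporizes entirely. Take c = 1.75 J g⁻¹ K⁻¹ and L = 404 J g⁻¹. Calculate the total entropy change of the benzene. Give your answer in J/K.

Warming step: ΔS₁ = m c ln(T_tr/T_i) = 31.2 × 1.75 × ln(353.2/293) = 10.2 J/K.
Phase change: ΔS₂ = +mL/T_tr = 31.2 × 404 / 353.2 = 35.69 J/K.
ΔS_total = (10.2) + (35.69) = 45.9 J/K.

ΔS = 45.9 J/K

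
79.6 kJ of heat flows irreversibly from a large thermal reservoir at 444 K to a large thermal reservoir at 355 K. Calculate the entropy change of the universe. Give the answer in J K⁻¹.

ΔS_total = 44.9 J/K

ΔS_hot = −Q/T_H = −79600/444 = -179.3 J/K and ΔS_cold = +Q/T_C = 79600/355 = 224.2 J/K.
ΔS_total = -179.3 + 224.2 = 44.9 J/K, positive as the second law requires.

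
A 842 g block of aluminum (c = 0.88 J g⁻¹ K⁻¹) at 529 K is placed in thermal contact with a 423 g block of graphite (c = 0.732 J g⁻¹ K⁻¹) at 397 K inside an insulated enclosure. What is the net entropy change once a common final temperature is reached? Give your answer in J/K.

Energy balance: T_f = (m₁c₁T₁ + m₂c₂T₂)/(m₁c₁ + m₂c₂) = 490.1 K.
ΔS₁ = m₁c₁ ln(T_f/T₁) = 740.96 × ln(490.1/529) = -56.6 J/K.
ΔS₂ = m₂c₂ ln(T_f/T₂) = 309.636 × ln(490.1/397) = 65.23 J/K.
ΔS_total = -56.6 + 65.23 = 8.63 J/K.

ΔS_total = 8.63 J/K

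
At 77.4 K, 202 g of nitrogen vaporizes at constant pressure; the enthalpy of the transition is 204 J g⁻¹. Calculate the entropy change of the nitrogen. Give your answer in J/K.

Heat absorbed by the substance: Q = mL = 202 × 204 = 41208 J.
At constant T, ΔS = Q_rev/T = 41208 / 77.4 = 532 J/K.

ΔS = 532 J/K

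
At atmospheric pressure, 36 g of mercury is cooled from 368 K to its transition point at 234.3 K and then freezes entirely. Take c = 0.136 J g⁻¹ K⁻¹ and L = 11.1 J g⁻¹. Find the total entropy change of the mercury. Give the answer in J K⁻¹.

ΔS = -3.92 J/K

Cooling step: ΔS₁ = m c ln(T_tr/T_i) = 36 × 0.136 × ln(234.3/368) = -2.21 J/K.
Phase change: ΔS₂ = −mL/T_tr = −36 × 11.1 / 234.3 = -1.706 J/K.
ΔS_total = (-2.21) + (-1.706) = -3.92 J/K.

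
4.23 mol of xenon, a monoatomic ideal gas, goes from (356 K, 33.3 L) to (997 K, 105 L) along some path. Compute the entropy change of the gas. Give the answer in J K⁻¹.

ΔS = 94.7 J/K

Entropy is a state function: ΔS = nC_V ln(T₂/T₁) + nR ln(V₂/V₁), with C_V = 3R/2 = 12.47 J mol⁻¹ K⁻¹ for a monoatomic ideal gas.
ΔS = 4.23 × [12.47 × ln(997/356) + 8.314 × ln(105/33.3)] = 94.7 J/K.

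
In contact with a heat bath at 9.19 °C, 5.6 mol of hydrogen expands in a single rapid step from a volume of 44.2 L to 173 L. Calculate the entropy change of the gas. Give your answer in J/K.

ΔS_gas = 63.5 J/K

Entropy is a state function, so ΔS_gas depends only on the end states.
For an isothermal ideal gas ΔS_gas = nR ln(V₂/V₁) = 5.6 × 8.314 × ln(173/44.2) = 63.5 J/K.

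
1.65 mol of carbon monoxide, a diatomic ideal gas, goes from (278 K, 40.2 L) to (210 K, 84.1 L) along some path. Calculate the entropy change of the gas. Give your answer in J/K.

ΔS = 0.506 J/K

Entropy is a state function: ΔS = nC_V ln(T₂/T₁) + nR ln(V₂/V₁), with C_V = 5R/2 = 20.79 J mol⁻¹ K⁻¹ for a diatomic ideal gas.
ΔS = 1.65 × [20.79 × ln(210/278) + 8.314 × ln(84.1/40.2)] = 0.506 J/K.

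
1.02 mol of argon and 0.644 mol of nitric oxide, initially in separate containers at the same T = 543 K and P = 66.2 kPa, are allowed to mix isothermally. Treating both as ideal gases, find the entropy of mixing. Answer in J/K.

Mole fractions: x_A = 1.02/1.66 = 0.613, x_B = 0.387.
ΔS_mix = −R(n_A ln x_A + n_B ln x_B) = −8.314 × (1.02 ln 0.613 + 0.644 ln 0.387) = 9.23 J/K.

ΔS_mix = 9.23 J/K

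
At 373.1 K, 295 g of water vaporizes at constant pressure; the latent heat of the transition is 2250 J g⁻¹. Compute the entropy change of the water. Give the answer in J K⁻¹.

ΔS = 1780 J/K

Heat absorbed by the substance: Q = mL = 295 × 2250 = 663750 J.
At constant T, ΔS = Q_rev/T = 663750 / 373.1 = 1780 J/K.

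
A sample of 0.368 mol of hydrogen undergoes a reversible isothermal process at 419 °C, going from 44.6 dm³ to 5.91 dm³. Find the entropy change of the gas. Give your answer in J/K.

For an isothermal ideal gas ΔS_gas = nR ln(V₂/V₁) = 0.368 × 8.314 × ln(5.91/44.6) = -6.18 J/K.

ΔS_gas = -6.18 J/K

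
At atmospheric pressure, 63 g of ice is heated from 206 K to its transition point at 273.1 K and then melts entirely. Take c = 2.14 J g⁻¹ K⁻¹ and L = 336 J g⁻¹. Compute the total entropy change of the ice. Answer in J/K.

ΔS = 116 J/K

Warming step: ΔS₁ = m c ln(T_tr/T_i) = 63 × 2.14 × ln(273.1/206) = 38.01 J/K.
Phase change: ΔS₂ = +mL/T_tr = 63 × 336 / 273.1 = 77.51 J/K.
ΔS_total = (38.01) + (77.51) = 116 J/K.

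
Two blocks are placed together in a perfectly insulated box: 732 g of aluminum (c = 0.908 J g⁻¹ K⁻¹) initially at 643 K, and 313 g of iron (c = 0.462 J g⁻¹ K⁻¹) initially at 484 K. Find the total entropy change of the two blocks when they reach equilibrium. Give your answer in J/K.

Energy balance: T_f = (m₁c₁T₁ + m₂c₂T₂)/(m₁c₁ + m₂c₂) = 614.59 K.
ΔS₁ = m₁c₁ ln(T_f/T₁) = 664.656 × ln(614.59/643) = -30.04 J/K.
ΔS₂ = m₂c₂ ln(T_f/T₂) = 144.606 × ln(614.59/484) = 34.54 J/K.
ΔS_total = -30.04 + 34.54 = 4.5 J/K.

ΔS_total = 4.5 J/K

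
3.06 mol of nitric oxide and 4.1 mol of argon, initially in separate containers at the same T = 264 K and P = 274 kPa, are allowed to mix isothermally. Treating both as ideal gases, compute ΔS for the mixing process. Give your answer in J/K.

Mole fractions: x_A = 3.06/7.16 = 0.427, x_B = 0.573.
ΔS_mix = −R(n_A ln x_A + n_B ln x_B) = −8.314 × (3.06 ln 0.427 + 4.1 ln 0.573) = 40.6 J/K.

ΔS_mix = 40.6 J/K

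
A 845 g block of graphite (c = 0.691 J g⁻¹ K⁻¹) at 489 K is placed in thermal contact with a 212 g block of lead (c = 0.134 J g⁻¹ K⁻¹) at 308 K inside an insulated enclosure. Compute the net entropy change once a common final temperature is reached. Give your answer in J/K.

Energy balance: T_f = (m₁c₁T₁ + m₂c₂T₂)/(m₁c₁ + m₂c₂) = 480.6 K.
ΔS₁ = m₁c₁ ln(T_f/T₁) = 583.895 × ln(480.6/489) = -10.11 J/K.
ΔS₂ = m₂c₂ ln(T_f/T₂) = 28.408 × ln(480.6/308) = 12.64 J/K.
ΔS_total = -10.11 + 12.64 = 2.53 J/K.

ΔS_total = 2.53 J/K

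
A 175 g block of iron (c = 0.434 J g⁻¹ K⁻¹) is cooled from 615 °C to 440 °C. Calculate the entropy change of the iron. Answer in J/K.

ΔS = -16.7 J/K

In kelvin: T₁ = 888.15 K, T₂ = 713.15 K. ΔS = ∫dQ_rev/T = m c ln(T₂/T₁) = 175 × 0.434 × ln(713.15/888.15) = -16.7 J/K.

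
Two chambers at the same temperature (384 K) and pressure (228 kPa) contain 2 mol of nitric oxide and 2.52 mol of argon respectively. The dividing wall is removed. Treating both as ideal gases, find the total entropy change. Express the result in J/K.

ΔS_mix = 25.8 J/K

Mole fractions: x_A = 2/4.52 = 0.442, x_B = 0.558.
ΔS_mix = −R(n_A ln x_A + n_B ln x_B) = −8.314 × (2 ln 0.442 + 2.52 ln 0.558) = 25.8 J/K.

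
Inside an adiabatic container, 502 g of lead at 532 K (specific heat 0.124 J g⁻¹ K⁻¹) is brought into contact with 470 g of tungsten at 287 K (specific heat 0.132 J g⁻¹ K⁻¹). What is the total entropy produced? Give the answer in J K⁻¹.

Energy balance: T_f = (m₁c₁T₁ + m₂c₂T₂)/(m₁c₁ + m₂c₂) = 409.71 K.
ΔS₁ = m₁c₁ ln(T_f/T₁) = 62.248 × ln(409.71/532) = -16.26 J/K.
ΔS₂ = m₂c₂ ln(T_f/T₂) = 62.04 × ln(409.71/287) = 22.08 J/K.
ΔS_total = -16.26 + 22.08 = 5.82 J/K.

ΔS_total = 5.82 J/K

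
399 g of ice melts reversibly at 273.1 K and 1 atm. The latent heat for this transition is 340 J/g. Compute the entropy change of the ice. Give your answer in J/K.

ΔS = 497 J/K

Heat absorbed by the substance: Q = mL = 399 × 340 = 135660 J.
At constant T, ΔS = Q_rev/T = 135660 / 273.1 = 497 J/K.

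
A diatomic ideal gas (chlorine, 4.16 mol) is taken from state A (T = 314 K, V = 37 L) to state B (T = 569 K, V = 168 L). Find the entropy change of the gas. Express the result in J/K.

Entropy is a state function: ΔS = nC_V ln(T₂/T₁) + nR ln(V₂/V₁), with C_V = 5R/2 = 20.79 J mol⁻¹ K⁻¹ for a diatomic ideal gas.
ΔS = 4.16 × [20.79 × ln(569/314) + 8.314 × ln(168/37)] = 104 J/K.

ΔS = 104 J/K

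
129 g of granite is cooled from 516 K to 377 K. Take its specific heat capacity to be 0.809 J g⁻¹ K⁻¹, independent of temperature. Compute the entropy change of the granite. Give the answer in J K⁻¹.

ΔS = -32.8 J/K

ΔS = ∫dQ_rev/T = m c ln(T₂/T₁) = 129 × 0.809 × ln(377/516) = -32.8 J/K.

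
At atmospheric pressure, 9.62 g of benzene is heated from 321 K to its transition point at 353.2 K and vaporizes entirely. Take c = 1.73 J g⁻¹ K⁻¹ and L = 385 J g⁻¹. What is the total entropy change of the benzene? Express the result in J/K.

ΔS = 12.1 J/K

Warming step: ΔS₁ = m c ln(T_tr/T_i) = 9.62 × 1.73 × ln(353.2/321) = 1.591 J/K.
Phase change: ΔS₂ = +mL/T_tr = 9.62 × 385 / 353.2 = 10.49 J/K.
ΔS_total = (1.591) + (10.49) = 12.1 J/K.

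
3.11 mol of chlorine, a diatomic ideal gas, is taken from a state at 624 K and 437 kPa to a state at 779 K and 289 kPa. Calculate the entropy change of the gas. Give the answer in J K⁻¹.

ΔS = 30.8 J/K

ΔS = nC_p ln(T₂/T₁) − nR ln(P₂/P₁), with C_p = 7R/2 = 29.1 J mol⁻¹ K⁻¹ for a diatomic ideal gas.
ΔS = 3.11 × [29.1 × ln(779/624) − 8.314 × ln(289/437)] = 30.8 J/K.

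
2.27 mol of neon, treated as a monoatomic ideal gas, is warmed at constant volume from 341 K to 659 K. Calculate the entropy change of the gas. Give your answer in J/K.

ΔS = 18.7 J/K

At constant volume, ΔS = nC_V ln(T₂/T₁) with C_V = 3R/2 = 12.47 J mol⁻¹ K⁻¹.
ΔS = 2.27 × 12.47 × ln(659/341) = 18.7 J/K.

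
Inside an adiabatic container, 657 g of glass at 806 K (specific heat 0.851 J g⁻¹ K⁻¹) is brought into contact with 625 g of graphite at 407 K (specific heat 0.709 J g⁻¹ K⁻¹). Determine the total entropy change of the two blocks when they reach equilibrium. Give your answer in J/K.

Energy balance: T_f = (m₁c₁T₁ + m₂c₂T₂)/(m₁c₁ + m₂c₂) = 629.59 K.
ΔS₁ = m₁c₁ ln(T_f/T₁) = 559.107 × ln(629.59/806) = -138.1 J/K.
ΔS₂ = m₂c₂ ln(T_f/T₂) = 443.125 × ln(629.59/407) = 193.3 J/K.
ΔS_total = -138.1 + 193.3 = 55.2 J/K.

ΔS_total = 55.2 J/K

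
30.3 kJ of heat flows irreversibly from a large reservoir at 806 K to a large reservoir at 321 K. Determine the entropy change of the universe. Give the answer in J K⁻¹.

ΔS_hot = −Q/T_H = −30300/806 = -37.59 J/K and ΔS_cold = +Q/T_C = 30300/321 = 94.39 J/K.
ΔS_total = -37.59 + 94.39 = 56.8 J/K, positive as the second law requires.

ΔS_total = 56.8 J/K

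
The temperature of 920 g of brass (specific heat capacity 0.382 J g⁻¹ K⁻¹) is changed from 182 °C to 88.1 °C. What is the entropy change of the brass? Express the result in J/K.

In kelvin: T₁ = 455.15 K, T₂ = 361.25 K. ΔS = ∫dQ_rev/T = m c ln(T₂/T₁) = 920 × 0.382 × ln(361.25/455.15) = -81.2 J/K.

ΔS = -81.2 J/K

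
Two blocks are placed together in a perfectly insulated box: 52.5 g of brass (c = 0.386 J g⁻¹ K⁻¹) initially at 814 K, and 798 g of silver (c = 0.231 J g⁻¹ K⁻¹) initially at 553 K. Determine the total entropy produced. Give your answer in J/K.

Energy balance: T_f = (m₁c₁T₁ + m₂c₂T₂)/(m₁c₁ + m₂c₂) = 578.85 K.
ΔS₁ = m₁c₁ ln(T_f/T₁) = 20.265 × ln(578.85/814) = -6.909 J/K.
ΔS₂ = m₂c₂ ln(T_f/T₂) = 184.338 × ln(578.85/553) = 8.422 J/K.
ΔS_total = -6.909 + 8.422 = 1.51 J/K.

ΔS_total = 1.51 J/K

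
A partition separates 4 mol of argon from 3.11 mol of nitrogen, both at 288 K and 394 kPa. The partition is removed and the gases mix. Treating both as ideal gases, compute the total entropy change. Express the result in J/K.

Mole fractions: x_A = 4/7.11 = 0.563, x_B = 0.437.
ΔS_mix = −R(n_A ln x_A + n_B ln x_B) = −8.314 × (4 ln 0.563 + 3.11 ln 0.437) = 40.5 J/K.

ΔS_mix = 40.5 J/K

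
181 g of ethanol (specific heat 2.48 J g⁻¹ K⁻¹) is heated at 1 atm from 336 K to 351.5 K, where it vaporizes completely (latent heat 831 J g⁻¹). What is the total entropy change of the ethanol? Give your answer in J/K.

ΔS = 448 J/K

Warming step: ΔS₁ = m c ln(T_tr/T_i) = 181 × 2.48 × ln(351.5/336) = 20.24 J/K.
Phase change: ΔS₂ = +mL/T_tr = 181 × 831 / 351.5 = 427.9 J/K.
ΔS_total = (20.24) + (427.9) = 448 J/K.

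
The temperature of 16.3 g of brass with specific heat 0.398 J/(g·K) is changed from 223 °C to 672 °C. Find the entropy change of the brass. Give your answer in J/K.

ΔS = 4.18 J/K

In kelvin: T₁ = 496.15 K, T₂ = 945.15 K. ΔS = ∫dQ_rev/T = m c ln(T₂/T₁) = 16.3 × 0.398 × ln(945.15/496.15) = 4.18 J/K.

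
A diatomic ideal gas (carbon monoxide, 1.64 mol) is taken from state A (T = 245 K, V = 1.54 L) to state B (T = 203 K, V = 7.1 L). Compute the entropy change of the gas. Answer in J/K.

Entropy is a state function: ΔS = nC_V ln(T₂/T₁) + nR ln(V₂/V₁), with C_V = 5R/2 = 20.79 J mol⁻¹ K⁻¹ for a diatomic ideal gas.
ΔS = 1.64 × [20.79 × ln(203/245) + 8.314 × ln(7.1/1.54)] = 14.4 J/K.

ΔS = 14.4 J/K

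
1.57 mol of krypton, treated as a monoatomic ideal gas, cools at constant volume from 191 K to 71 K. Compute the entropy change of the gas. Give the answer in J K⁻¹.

At constant volume, ΔS = nC_V ln(T₂/T₁) with C_V = 3R/2 = 12.47 J mol⁻¹ K⁻¹.
ΔS = 1.57 × 12.47 × ln(71/191) = -19.4 J/K.

ΔS = -19.4 J/K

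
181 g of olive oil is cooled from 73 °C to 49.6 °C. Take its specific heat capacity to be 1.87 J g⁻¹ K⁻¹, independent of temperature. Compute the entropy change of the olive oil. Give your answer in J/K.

In kelvin: T₁ = 346.15 K, T₂ = 322.75 K. ΔS = ∫dQ_rev/T = m c ln(T₂/T₁) = 181 × 1.87 × ln(322.75/346.15) = -23.7 J/K.

ΔS = -23.7 J/K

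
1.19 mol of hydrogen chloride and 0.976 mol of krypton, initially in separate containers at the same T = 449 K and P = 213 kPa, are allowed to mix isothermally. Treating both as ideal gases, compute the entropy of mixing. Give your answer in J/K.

ΔS_mix = 12.4 J/K

Mole fractions: x_A = 1.19/2.17 = 0.549, x_B = 0.451.
ΔS_mix = −R(n_A ln x_A + n_B ln x_B) = −8.314 × (1.19 ln 0.549 + 0.976 ln 0.451) = 12.4 J/K.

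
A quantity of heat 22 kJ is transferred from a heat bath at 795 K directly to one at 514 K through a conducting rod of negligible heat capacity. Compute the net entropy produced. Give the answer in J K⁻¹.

ΔS_total = 15.1 J/K

ΔS_hot = −Q/T_H = −22000/795 = -27.67 J/K and ΔS_cold = +Q/T_C = 22000/514 = 42.8 J/K.
ΔS_total = -27.67 + 42.8 = 15.1 J/K, positive as the second law requires.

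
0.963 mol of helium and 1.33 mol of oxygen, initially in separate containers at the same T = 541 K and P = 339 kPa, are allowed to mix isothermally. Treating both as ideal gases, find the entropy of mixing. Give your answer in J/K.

Mole fractions: x_A = 0.963/2.29 = 0.42, x_B = 0.58.
ΔS_mix = −R(n_A ln x_A + n_B ln x_B) = −8.314 × (0.963 ln 0.42 + 1.33 ln 0.58) = 13 J/K.

ΔS_mix = 13 J/K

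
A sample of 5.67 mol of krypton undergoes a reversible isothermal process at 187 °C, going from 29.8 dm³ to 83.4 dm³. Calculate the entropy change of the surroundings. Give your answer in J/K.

ΔS_surr = -48.5 J/K

For an isothermal ideal gas ΔS_gas = nR ln(V₂/V₁) = 5.67 × 8.314 × ln(83.4/29.8) = 48.5 J/K.
The process is reversible, so ΔS_surr = −ΔS_gas = -48.5 J/K and ΔS_universe = 0.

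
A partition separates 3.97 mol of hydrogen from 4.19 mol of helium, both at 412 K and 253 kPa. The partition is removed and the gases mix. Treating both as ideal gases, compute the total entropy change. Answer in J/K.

Mole fractions: x_A = 3.97/8.16 = 0.487, x_B = 0.513.
ΔS_mix = −R(n_A ln x_A + n_B ln x_B) = −8.314 × (3.97 ln 0.487 + 4.19 ln 0.513) = 47 J/K.

ΔS_mix = 47 J/K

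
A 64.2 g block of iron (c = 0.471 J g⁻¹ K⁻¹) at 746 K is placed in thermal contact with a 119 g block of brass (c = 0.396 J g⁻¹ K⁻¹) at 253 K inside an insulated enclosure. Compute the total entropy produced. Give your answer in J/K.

ΔS_total = 11.1 J/K

Energy balance: T_f = (m₁c₁T₁ + m₂c₂T₂)/(m₁c₁ + m₂c₂) = 445.7 K.
ΔS₁ = m₁c₁ ln(T_f/T₁) = 30.2382 × ln(445.7/746) = -15.58 J/K.
ΔS₂ = m₂c₂ ln(T_f/T₂) = 47.124 × ln(445.7/253) = 26.68 J/K.
ΔS_total = -15.58 + 26.68 = 11.1 J/K.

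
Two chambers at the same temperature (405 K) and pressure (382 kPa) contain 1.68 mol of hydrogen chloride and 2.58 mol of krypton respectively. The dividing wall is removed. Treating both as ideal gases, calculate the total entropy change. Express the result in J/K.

Mole fractions: x_A = 1.68/4.26 = 0.394, x_B = 0.606.
ΔS_mix = −R(n_A ln x_A + n_B ln x_B) = −8.314 × (1.68 ln 0.394 + 2.58 ln 0.606) = 23.8 J/K.

ΔS_mix = 23.8 J/K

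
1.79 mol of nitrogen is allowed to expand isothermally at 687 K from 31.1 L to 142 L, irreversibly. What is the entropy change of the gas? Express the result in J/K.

Entropy is a state function, so ΔS_gas depends only on the end states.
For an isothermal ideal gas ΔS_gas = nR ln(V₂/V₁) = 1.79 × 8.314 × ln(142/31.1) = 22.6 J/K.

ΔS_gas = 22.6 J/K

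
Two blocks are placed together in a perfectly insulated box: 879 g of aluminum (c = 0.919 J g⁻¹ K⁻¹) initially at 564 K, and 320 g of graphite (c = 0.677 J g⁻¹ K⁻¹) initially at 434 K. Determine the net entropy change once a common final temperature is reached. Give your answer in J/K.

ΔS_total = 5.57 J/K

Energy balance: T_f = (m₁c₁T₁ + m₂c₂T₂)/(m₁c₁ + m₂c₂) = 536.51 K.
ΔS₁ = m₁c₁ ln(T_f/T₁) = 807.801 × ln(536.51/564) = -40.37 J/K.
ΔS₂ = m₂c₂ ln(T_f/T₂) = 216.64 × ln(536.51/434) = 45.94 J/K.
ΔS_total = -40.37 + 45.94 = 5.57 J/K.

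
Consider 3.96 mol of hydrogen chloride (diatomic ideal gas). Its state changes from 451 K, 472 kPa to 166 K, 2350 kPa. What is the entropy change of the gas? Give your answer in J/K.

ΔS = -168 J/K

ΔS = nC_p ln(T₂/T₁) − nR ln(P₂/P₁), with C_p = 7R/2 = 29.1 J mol⁻¹ K⁻¹ for a diatomic ideal gas.
ΔS = 3.96 × [29.1 × ln(166/451) − 8.314 × ln(2350/472)] = -168 J/K.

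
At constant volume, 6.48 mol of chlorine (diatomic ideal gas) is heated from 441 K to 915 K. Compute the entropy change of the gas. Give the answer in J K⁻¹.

At constant volume, ΔS = nC_V ln(T₂/T₁) with C_V = 5R/2 = 20.79 J mol⁻¹ K⁻¹.
ΔS = 6.48 × 20.79 × ln(915/441) = 98.3 J/K.

ΔS = 98.3 J/K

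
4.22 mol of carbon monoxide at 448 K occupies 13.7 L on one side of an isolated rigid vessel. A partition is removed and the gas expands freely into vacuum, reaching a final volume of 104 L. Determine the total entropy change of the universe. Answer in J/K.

For an ideal gas in free expansion Q = 0 and W = 0, so T is unchanged.
Entropy is a state function; using a reversible isothermal path, ΔS_gas = nR ln(V₂/V₁) = 4.22 × 8.314 × ln(104/13.7) = 71.1 J/K.
The insulated surroundings exchange no heat, so ΔS_surr = 0 and ΔS_universe = ΔS_gas.

ΔS_universe = 71.1 J/K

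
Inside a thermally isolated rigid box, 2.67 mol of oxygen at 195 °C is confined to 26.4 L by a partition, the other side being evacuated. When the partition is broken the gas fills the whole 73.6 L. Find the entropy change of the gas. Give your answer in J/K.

For an ideal gas in free expansion Q = 0 and W = 0, so T is unchanged.
Entropy is a state function; using a reversible isothermal path, ΔS_gas = nR ln(V₂/V₁) = 2.67 × 8.314 × ln(73.6/26.4) = 22.8 J/K.

ΔS_gas = 22.8 J/K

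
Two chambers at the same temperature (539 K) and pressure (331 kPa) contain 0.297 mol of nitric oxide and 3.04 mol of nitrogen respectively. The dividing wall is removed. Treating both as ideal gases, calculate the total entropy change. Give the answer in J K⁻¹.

ΔS_mix = 8.33 J/K

Mole fractions: x_A = 0.297/3.34 = 0.089, x_B = 0.911.
ΔS_mix = −R(n_A ln x_A + n_B ln x_B) = −8.314 × (0.297 ln 0.089 + 3.04 ln 0.911) = 8.33 J/K.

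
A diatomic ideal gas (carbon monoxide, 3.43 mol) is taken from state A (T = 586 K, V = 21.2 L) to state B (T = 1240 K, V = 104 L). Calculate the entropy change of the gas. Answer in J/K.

ΔS = 98.8 J/K

Entropy is a state function: ΔS = nC_V ln(T₂/T₁) + nR ln(V₂/V₁), with C_V = 5R/2 = 20.79 J mol⁻¹ K⁻¹ for a diatomic ideal gas.
ΔS = 3.43 × [20.79 × ln(1240/586) + 8.314 × ln(104/21.2)] = 98.8 J/K.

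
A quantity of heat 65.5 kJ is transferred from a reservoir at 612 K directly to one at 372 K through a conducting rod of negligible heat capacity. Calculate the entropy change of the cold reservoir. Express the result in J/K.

The cold reservoir gains heat Q, so ΔS_cold = +Q/T_C = 65500/372 = 176 J/K.

ΔS_cold = 176 J/K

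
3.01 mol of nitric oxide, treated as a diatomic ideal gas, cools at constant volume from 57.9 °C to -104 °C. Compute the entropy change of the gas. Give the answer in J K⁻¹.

ΔS = -42 J/K

In kelvin: T₁ = 331.05 K, T₂ = 169.15 K. At constant volume, ΔS = nC_V ln(T₂/T₁) with C_V = 5R/2 = 20.79 J mol⁻¹ K⁻¹.
ΔS = 3.01 × 20.79 × ln(169.15/331.05) = -42 J/K.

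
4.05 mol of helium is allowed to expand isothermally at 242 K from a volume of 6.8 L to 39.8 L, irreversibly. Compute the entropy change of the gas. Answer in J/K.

Entropy is a state function, so ΔS_gas depends only on the end states.
For an isothermal ideal gas ΔS_gas = nR ln(V₂/V₁) = 4.05 × 8.314 × ln(39.8/6.8) = 59.5 J/K.

ΔS_gas = 59.5 J/K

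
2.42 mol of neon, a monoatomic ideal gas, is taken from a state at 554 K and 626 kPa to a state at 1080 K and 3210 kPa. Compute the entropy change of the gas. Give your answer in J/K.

ΔS = 0.688 J/K

ΔS = nC_p ln(T₂/T₁) − nR ln(P₂/P₁), with C_p = 5R/2 = 20.79 J mol⁻¹ K⁻¹ for a monoatomic ideal gas.
ΔS = 2.42 × [20.79 × ln(1080/554) − 8.314 × ln(3210/626)] = 0.688 J/K.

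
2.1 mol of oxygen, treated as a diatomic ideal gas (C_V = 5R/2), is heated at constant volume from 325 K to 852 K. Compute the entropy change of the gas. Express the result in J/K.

ΔS = 42.1 J/K

At constant volume, ΔS = nC_V ln(T₂/T₁) with C_V = 5R/2 = 20.79 J mol⁻¹ K⁻¹.
ΔS = 2.1 × 20.79 × ln(852/325) = 42.1 J/K.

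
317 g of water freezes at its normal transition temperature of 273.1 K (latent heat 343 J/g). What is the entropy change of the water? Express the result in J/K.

Heat released by the substance: Q = −mL = −317 × 343 = −108731 J.
At constant T, ΔS = Q_rev/T = −108731 / 273.1 = -398 J/K.

ΔS = -398 J/K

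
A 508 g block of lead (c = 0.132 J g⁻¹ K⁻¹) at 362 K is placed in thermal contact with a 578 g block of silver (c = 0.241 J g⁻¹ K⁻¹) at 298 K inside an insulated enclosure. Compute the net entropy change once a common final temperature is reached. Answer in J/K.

Energy balance: T_f = (m₁c₁T₁ + m₂c₂T₂)/(m₁c₁ + m₂c₂) = 318.8 K.
ΔS₁ = m₁c₁ ln(T_f/T₁) = 67.056 × ln(318.8/362) = -8.522 J/K.
ΔS₂ = m₂c₂ ln(T_f/T₂) = 139.298 × ln(318.8/298) = 9.397 J/K.
ΔS_total = -8.522 + 9.397 = 0.875 J/K.

ΔS_total = 0.875 J/K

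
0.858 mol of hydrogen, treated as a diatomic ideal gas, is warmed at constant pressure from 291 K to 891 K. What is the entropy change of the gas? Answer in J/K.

ΔS = 27.9 J/K

At constant pressure, ΔS = nC_p ln(T₂/T₁) with C_p = 7R/2 = 29.1 J mol⁻¹ K⁻¹.
ΔS = 0.858 × 29.1 × ln(891/291) = 27.9 J/K.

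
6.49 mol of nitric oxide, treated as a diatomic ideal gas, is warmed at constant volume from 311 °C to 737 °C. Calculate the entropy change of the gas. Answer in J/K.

In kelvin: T₁ = 584.15 K, T₂ = 1010.15 K. At constant volume, ΔS = nC_V ln(T₂/T₁) with C_V = 5R/2 = 20.79 J mol⁻¹ K⁻¹.
ΔS = 6.49 × 20.79 × ln(1010.15/584.15) = 73.9 J/K.

ΔS = 73.9 J/K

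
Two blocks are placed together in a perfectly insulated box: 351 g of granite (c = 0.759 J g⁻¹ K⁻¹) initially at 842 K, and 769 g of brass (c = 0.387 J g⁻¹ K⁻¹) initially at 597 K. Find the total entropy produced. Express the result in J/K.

ΔS_total = 8.32 J/K

Energy balance: T_f = (m₁c₁T₁ + m₂c₂T₂)/(m₁c₁ + m₂c₂) = 712.72 K.
ΔS₁ = m₁c₁ ln(T_f/T₁) = 266.409 × ln(712.72/842) = -44.41 J/K.
ΔS₂ = m₂c₂ ln(T_f/T₂) = 297.603 × ln(712.72/597) = 52.73 J/K.
ΔS_total = -44.41 + 52.73 = 8.32 J/K.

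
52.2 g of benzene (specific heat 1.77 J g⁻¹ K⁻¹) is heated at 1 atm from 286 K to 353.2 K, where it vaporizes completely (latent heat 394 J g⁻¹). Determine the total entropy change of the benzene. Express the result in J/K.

ΔS = 77.7 J/K

Warming step: ΔS₁ = m c ln(T_tr/T_i) = 52.2 × 1.77 × ln(353.2/286) = 19.5 J/K.
Phase change: ΔS₂ = +mL/T_tr = 52.2 × 394 / 353.2 = 58.23 J/K.
ΔS_total = (19.5) + (58.23) = 77.7 J/K.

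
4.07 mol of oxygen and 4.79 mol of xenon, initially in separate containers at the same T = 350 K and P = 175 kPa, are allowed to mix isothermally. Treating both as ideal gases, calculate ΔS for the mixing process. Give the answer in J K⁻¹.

ΔS_mix = 50.8 J/K

Mole fractions: x_A = 4.07/8.86 = 0.459, x_B = 0.541.
ΔS_mix = −R(n_A ln x_A + n_B ln x_B) = −8.314 × (4.07 ln 0.459 + 4.79 ln 0.541) = 50.8 J/K.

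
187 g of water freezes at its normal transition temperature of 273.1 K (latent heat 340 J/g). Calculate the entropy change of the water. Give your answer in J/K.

Heat released by the substance: Q = −mL = −187 × 340 = −63580 J.
At constant T, ΔS = Q_rev/T = −63580 / 273.1 = -233 J/K.

ΔS = -233 J/K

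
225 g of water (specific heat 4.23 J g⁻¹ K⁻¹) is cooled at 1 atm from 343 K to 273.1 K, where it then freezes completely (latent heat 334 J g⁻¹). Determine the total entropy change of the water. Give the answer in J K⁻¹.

Cooling step: ΔS₁ = m c ln(T_tr/T_i) = 225 × 4.23 × ln(273.1/343) = -216.9 J/K.
Phase change: ΔS₂ = −mL/T_tr = −225 × 334 / 273.1 = -275.2 J/K.
ΔS_total = (-216.9) + (-275.2) = -492 J/K.

ΔS = -492 J/K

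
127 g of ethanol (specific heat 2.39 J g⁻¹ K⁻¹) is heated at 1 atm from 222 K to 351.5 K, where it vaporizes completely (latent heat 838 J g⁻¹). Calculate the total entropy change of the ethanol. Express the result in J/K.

Warming step: ΔS₁ = m c ln(T_tr/T_i) = 127 × 2.39 × ln(351.5/222) = 139.5 J/K.
Phase change: ΔS₂ = +mL/T_tr = 127 × 838 / 351.5 = 302.8 J/K.
ΔS_total = (139.5) + (302.8) = 442 J/K.

ΔS = 442 J/K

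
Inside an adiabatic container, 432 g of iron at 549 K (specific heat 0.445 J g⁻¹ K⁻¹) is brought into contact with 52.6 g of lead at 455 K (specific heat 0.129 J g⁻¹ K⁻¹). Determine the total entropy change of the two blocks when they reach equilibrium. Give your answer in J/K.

Energy balance: T_f = (m₁c₁T₁ + m₂c₂T₂)/(m₁c₁ + m₂c₂) = 545.8 K.
ΔS₁ = m₁c₁ ln(T_f/T₁) = 192.24 × ln(545.8/549) = -1.1255 J/K.
ΔS₂ = m₂c₂ ln(T_f/T₂) = 6.7854 × ln(545.8/455) = 1.2346 J/K.
ΔS_total = -1.1255 + 1.2346 = 0.109 J/K.

ΔS_total = 0.109 J/K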